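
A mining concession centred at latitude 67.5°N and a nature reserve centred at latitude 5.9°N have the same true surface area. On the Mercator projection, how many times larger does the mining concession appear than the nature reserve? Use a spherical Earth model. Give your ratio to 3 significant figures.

6.76

Mercator is conformal with k = sec φ, so areal scale = k² = sec²φ.
At 67.5°: sec²(67.5°) = 1/0.3827² = 6.828.
At 5.9°: sec²(5.9°) = 1/0.9947² = 1.011.
Ratio = 6.828/1.011 = cos²(5.9°)/cos²(67.5°) ≈ 6.76.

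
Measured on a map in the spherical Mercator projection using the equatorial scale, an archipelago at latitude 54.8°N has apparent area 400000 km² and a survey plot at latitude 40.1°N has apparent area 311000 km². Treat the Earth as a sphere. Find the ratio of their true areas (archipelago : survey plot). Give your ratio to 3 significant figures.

0.730

On Mercator the areal scale is sec²φ, so true area = apparent × cos²φ.
True area of archipelago: 400000 × cos²(54.8°) = 400000 × 0.3323 = 132900 km².
True area of survey plot: 311000 × cos²(40.1°) = 311000 × 0.5851 = 182000 km².
Ratio = 132900 / 182000 ≈ 0.730.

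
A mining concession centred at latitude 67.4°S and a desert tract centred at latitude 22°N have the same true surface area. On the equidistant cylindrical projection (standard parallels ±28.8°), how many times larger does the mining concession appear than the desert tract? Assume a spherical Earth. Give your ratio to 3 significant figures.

2.41

The equidistant cylindrical projection with φ₀ = 28.8° has h = 1 (meridians true) and k = cos φ₀ / cos φ along parallels.
Areal scale at 67.4°: h·k = 1.000 × 2.280 = 2.280.
Areal scale at 22°: h·k = 1.000 × 0.9451 = 0.9451.
Ratio = 2.280/0.9451 ≈ 2.41.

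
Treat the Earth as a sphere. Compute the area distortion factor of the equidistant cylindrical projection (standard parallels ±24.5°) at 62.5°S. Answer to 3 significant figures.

The equidistant cylindrical projection with φ₀ = 24.5° has h = 1 (meridians true) and k = cos φ₀ / cos φ along parallels.
Areal scale = h·k = 1 × cos φ₀ / cos φ; at 62.5°, h = 1.000, k = 1.971, so h·k = 1.971.

1.97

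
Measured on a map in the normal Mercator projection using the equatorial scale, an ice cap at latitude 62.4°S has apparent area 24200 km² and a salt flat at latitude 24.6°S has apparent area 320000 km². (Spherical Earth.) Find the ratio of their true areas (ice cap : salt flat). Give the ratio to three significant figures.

0.0196

Mercator's areal exaggeration is sec²φ; hence true area = (apparent area) · cos²φ.
True area of ice cap: 24200 × cos²(62.4°) = 24200 × 0.2146 = 5194 km².
True area of salt flat: 320000 × cos²(24.6°) = 320000 × 0.8267 = 264500 km².
Ratio = 5194 / 264500 ≈ 0.0196.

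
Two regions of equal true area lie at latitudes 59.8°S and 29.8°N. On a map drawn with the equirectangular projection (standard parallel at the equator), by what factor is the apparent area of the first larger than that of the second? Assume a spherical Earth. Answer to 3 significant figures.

Plate carrée maps x = Rλ, y = Rφ. The meridian scale is h = 1 and the parallel scale is k = 1/cos φ = sec φ.
Areal scale at 59.8°: h·k = 1.000 × 1.988 = 1.988.
Areal scale at 29.8°: h·k = 1.000 × 1.152 = 1.152.
Ratio = 1.988/1.152 ≈ 1.73.

1.73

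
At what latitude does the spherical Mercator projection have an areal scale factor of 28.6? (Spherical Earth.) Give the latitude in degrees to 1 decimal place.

79.2°

Mercator areal scale is sec²φ.
sec²φ = 28.6  ⇒  cos²φ = 0.03497  ⇒  cos φ = 0.1870.
φ = arccos(0.1870) ≈ 79.2°.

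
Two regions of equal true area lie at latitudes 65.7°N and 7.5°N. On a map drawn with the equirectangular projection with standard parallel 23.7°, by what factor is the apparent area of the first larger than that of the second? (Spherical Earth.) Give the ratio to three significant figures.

The equidistant cylindrical projection with φ₀ = 23.7° has h = 1 (meridians true) and k = cos φ₀ / cos φ along parallels.
Areal scale at 65.7°: h·k = 1.000 × 2.225 = 2.225.
Areal scale at 7.5°: h·k = 1.000 × 0.9236 = 0.9236.
Ratio = 2.225/0.9236 ≈ 2.41.

2.41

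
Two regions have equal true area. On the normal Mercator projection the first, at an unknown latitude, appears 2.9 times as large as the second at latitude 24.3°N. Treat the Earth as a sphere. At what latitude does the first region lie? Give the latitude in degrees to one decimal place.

Mercator areal scale is sec²φ, so apparent-area ratio = sec²φ₁ / sec²φ₂ = cos²φ₂ / cos²φ₁.
cos²φ₂ / cos²φ₁ = 2.9  ⇒  cos φ₁ = cos 24.3° / √2.9 = 0.9114/1.703 = 0.5352.
φ₁ = arccos(0.5352) ≈ 57.6°.

57.6°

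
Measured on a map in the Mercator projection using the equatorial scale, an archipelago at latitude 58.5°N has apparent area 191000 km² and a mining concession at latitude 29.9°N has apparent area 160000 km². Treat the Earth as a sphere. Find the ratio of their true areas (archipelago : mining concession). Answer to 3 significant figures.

Mercator's areal exaggeration is sec²φ; hence true area = (apparent area) · cos²φ.
True area of archipelago: 191000 × cos²(58.5°) = 191000 × 0.2730 = 52140 km².
True area of mining concession: 160000 × cos²(29.9°) = 160000 × 0.7515 = 120200 km².
Ratio = 52140 / 120200 ≈ 0.434.

0.434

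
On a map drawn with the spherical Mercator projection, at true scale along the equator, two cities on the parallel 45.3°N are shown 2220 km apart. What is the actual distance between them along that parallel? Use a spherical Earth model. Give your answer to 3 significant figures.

Mercator is conformal, so the point scale is isotropic: h = k = sec φ = 1/cos φ.
Along the parallel at 45.3°, map distances are exaggerated by k = sec 45.3° = 1.422.
True distance = 2220 / 1.422 = 2220 × cos 45.3° ≈ 1560 km.

1560 km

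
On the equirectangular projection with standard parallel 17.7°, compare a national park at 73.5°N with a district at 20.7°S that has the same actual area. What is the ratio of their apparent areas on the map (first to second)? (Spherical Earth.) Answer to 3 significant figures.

3.29

In the equirectangular projection with standard parallel φ₀ = 17.7° (x = Rλ cos φ₀, y = Rφ), meridians are true-scale (h = 1) and the parallel scale is k = cos φ₀ / cos φ.
Areal scale at 73.5°: h·k = 1.000 × 3.354 = 3.354.
Areal scale at 20.7°: h·k = 1.000 × 1.018 = 1.018.
Ratio = 3.354/1.018 ≈ 3.29.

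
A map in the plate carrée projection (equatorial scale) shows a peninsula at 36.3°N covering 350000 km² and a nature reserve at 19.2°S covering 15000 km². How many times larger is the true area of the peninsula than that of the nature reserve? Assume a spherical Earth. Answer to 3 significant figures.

19.9

Plate carrée has h = 1 and k = sec φ, giving areal scale sec φ; true area = (apparent area) · cos φ.
True area of peninsula: 350000 × cos(36.3°) = 350000 × 0.8059 = 282100 km².
True area of nature reserve: 15000 × cos(19.2°) = 15000 × 0.9444 = 14170 km².
Ratio = 282100 / 14170 ≈ 19.9.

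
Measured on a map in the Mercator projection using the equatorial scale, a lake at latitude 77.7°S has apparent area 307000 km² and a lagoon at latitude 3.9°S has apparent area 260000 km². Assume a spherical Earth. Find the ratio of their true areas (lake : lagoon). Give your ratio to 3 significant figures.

Mercator's areal exaggeration is sec²φ; hence true area = (apparent area) · cos²φ.
True area of lake: 307000 × cos²(77.7°) = 307000 × 0.04538 = 13930 km².
True area of lagoon: 260000 × cos²(3.9°) = 260000 × 0.9954 = 258800 km².
Ratio = 13930 / 258800 ≈ 0.0538.

0.0538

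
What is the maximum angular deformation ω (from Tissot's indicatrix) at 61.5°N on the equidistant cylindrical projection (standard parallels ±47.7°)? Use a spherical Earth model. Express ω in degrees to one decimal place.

In the equirectangular projection with standard parallel φ₀ = 47.7° (x = Rλ cos φ₀, y = Rφ), meridians are true-scale (h = 1) and the parallel scale is k = cos φ₀ / cos φ.
At 61.5°: h = 1.000, k = 1.410; principal scales a = 1.410, b = 1.000.
sin(ω/2) = (a − b)/(a + b) = 0.4105/2.410 = 0.1703, so ω = 2 arcsin(0.1703) ≈ 19.6°.

19.6°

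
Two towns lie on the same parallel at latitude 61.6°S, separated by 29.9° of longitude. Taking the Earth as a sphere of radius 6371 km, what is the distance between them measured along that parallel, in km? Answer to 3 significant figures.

Arc length along a parallel = R cos φ · Δλ (with Δλ in radians).
= 6371 × cos 61.6° × (29.9° × π/180) = 6371 × 0.4756 × 0.5219 ≈ 1580 km.

1580 km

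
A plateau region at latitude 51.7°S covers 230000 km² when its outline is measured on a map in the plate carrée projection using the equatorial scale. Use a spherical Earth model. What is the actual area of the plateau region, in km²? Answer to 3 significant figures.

143000 km²

For the equirectangular projection with φ₀ = 0 (plate carrée), h = 1 along meridians and k = sec φ along parallels.
Areal scale = h·k = 1 × sec φ; at 51.7°, h = 1.000, k = 1.613, so h·k = 1.613.
True area = apparent / (areal scale) = 230000 / 1.613 ≈ 143000 km².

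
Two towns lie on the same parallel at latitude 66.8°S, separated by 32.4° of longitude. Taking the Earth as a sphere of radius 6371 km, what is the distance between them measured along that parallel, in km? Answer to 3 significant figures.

Arc length along a parallel = R cos φ · Δλ (with Δλ in radians).
= 6371 × cos 66.8° × (32.4° × π/180) = 6371 × 0.3939 × 0.5655 ≈ 1420 km.

1420 km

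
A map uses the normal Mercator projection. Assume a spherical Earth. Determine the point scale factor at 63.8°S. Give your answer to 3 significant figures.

The Mercator projection is conformal; its linear scale factor is the same in every direction and equals sec φ = 1/cos φ.
k = 1/cos 63.8° = 1/0.4415 = 2.265.

2.26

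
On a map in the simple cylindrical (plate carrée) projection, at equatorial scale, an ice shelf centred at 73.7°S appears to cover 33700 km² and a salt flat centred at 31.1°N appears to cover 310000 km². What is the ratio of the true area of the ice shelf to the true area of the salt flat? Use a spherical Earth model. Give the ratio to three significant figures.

Plate carrée has h = 1 and k = sec φ, giving areal scale sec φ; true area = (apparent area) · cos φ.
True area of ice shelf: 33700 × cos(73.7°) = 33700 × 0.2807 = 9458 km².
True area of salt flat: 310000 × cos(31.1°) = 310000 × 0.8563 = 265400 km².
Ratio = 9458 / 265400 ≈ 0.0356.

0.0356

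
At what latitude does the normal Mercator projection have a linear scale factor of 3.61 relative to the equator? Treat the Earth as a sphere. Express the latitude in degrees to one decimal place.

Mercator scale is k = sec φ = 1/cos φ.
1/cos φ = 3.61  ⇒  cos φ = 0.2770  ⇒  φ = arccos(0.2770) ≈ 73.9°.

73.9°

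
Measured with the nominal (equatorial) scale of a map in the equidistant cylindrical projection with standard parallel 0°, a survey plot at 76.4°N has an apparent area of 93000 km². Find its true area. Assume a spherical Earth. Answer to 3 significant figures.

21900 km²

In the plate carrée (x = Rλ, y = Rφ), meridians are true-scale (h = 1) and parallels are stretched by k = sec φ.
Areal scale = h·k = 1 × sec φ; at 76.4°, h = 1.000, k = 4.253, so h·k = 4.253.
True area = apparent / (areal scale) = 93000 / 4.253 ≈ 21900 km².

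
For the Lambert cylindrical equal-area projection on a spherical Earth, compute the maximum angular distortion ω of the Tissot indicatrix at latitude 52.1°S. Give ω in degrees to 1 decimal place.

The Lambert cylindrical equal-area projection is the cylindrical equal-area projection with its standard parallel at the equator (φ₀ = 0). Cylindrical equal-area (φ₀ = 0°): h = cos φ / cos 0° along meridians, k = cos 0° / cos φ along parallels; h·k = 1.
At 52.1°: h = 0.6143, k = 1.628; principal scales a = 1.628, b = 0.6143.
sin(ω/2) = (a − b)/(a + b) = 1.014/2.242 = 0.4521, so ω = 2 arcsin(0.4521) ≈ 53.8°.

53.8°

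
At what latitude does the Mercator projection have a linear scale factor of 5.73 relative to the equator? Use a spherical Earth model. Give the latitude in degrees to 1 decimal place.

Mercator scale is k = sec φ = 1/cos φ.
1/cos φ = 5.73  ⇒  cos φ = 0.1745  ⇒  φ = arccos(0.1745) ≈ 79.9°.

79.9°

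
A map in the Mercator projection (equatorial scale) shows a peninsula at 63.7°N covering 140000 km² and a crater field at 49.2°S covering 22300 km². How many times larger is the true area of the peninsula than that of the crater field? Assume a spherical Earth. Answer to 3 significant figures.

On Mercator the areal scale is sec²φ, so true area = apparent × cos²φ.
True area of peninsula: 140000 × cos²(63.7°) = 140000 × 0.1963 = 27480 km².
True area of crater field: 22300 × cos²(49.2°) = 22300 × 0.4270 = 9521 km².
Ratio = 27480 / 9521 ≈ 2.89.

2.89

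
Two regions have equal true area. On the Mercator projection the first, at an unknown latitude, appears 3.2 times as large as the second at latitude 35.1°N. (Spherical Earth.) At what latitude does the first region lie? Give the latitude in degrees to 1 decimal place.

On Mercator, (apparent₁)/(apparent₂) = sec²φ₁ / sec²φ₂ when true areas are equal.
cos²φ₂ / cos²φ₁ = 3.2  ⇒  cos φ₁ = cos 35.1° / √3.2 = 0.8181/1.789 = 0.4574.
φ₁ = arccos(0.4574) ≈ 62.8°.

62.8°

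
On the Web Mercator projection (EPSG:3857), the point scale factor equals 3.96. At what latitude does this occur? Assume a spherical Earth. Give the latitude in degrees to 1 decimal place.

Mercator scale is k = sec φ = 1/cos φ.
1/cos φ = 3.96  ⇒  cos φ = 0.2525  ⇒  φ = arccos(0.2525) ≈ 75.4°.

75.4°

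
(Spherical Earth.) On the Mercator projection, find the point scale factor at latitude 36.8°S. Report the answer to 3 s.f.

The Mercator projection is conformal; its linear scale factor is the same in every direction and equals sec φ = 1/cos φ.
k = 1/cos 36.8° = 1/0.8007 = 1.249.

1.25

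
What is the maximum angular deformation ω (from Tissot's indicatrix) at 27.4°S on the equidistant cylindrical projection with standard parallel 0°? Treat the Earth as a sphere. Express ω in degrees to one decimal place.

In the plate carrée (x = Rλ, y = Rφ), meridians are true-scale (h = 1) and parallels are stretched by k = sec φ.
At 27.4°: h = 1.000, k = 1.126; principal scales a = 1.126, b = 1.000.
sin(ω/2) = (a − b)/(a + b) = 0.1264/2.126 = 0.05943, so ω = 2 arcsin(0.05943) ≈ 6.8°.

6.8°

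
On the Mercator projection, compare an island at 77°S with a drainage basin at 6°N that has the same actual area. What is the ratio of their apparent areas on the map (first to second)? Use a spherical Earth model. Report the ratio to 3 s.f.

19.5

Mercator is conformal with k = sec φ, so areal scale = k² = sec²φ.
At 77°: sec²(77°) = 1/0.2250² = 19.76.
At 6°: sec²(6°) = 1/0.9945² = 1.011.
Ratio = 19.76/1.011 = cos²(6°)/cos²(77°) ≈ 19.5.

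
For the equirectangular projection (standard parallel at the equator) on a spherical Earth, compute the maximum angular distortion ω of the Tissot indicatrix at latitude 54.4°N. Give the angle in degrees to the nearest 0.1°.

In the plate carrée (x = Rλ, y = Rφ), meridians are true-scale (h = 1) and parallels are stretched by k = sec φ.
At 54.4°: h = 1.000, k = 1.718; principal scales a = 1.718, b = 1.000.
sin(ω/2) = (a − b)/(a + b) = 0.7179/2.718 = 0.2641, so ω = 2 arcsin(0.2641) ≈ 30.6°.

30.6°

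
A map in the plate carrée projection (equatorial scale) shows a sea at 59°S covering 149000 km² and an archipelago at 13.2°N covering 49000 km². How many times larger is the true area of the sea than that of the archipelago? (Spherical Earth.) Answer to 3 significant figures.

1.61

On the plate carrée, areal scale = h·k = 1 × sec φ, so true area = apparent × cos φ.
True area of sea: 149000 × cos(59°) = 149000 × 0.5150 = 76740 km².
True area of archipelago: 49000 × cos(13.2°) = 49000 × 0.9736 = 47710 km².
Ratio = 76740 / 47710 ≈ 1.61.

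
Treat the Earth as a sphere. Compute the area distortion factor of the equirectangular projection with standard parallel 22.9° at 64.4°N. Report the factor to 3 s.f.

2.13

With standard parallel φ₀ = 22.9°, the equirectangular projection gives x = Rλ cos φ₀, y = Rφ, so h = 1 and k = cos 22.9° / cos φ.
Areal scale = h·k = 1 × cos φ₀ / cos φ; at 64.4°, h = 1.000, k = 2.132, so h·k = 2.132.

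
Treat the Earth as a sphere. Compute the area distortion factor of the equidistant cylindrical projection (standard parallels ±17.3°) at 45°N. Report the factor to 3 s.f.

In the equirectangular projection with standard parallel φ₀ = 17.3° (x = Rλ cos φ₀, y = Rφ), meridians are true-scale (h = 1) and the parallel scale is k = cos φ₀ / cos φ.
Areal scale = h·k = 1 × cos φ₀ / cos φ; at 45°, h = 1.000, k = 1.350, so h·k = 1.350.

1.35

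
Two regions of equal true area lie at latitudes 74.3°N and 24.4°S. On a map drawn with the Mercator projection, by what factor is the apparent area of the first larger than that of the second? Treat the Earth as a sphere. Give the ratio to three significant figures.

11.3

Mercator areal scale is sec²φ.
At 74.3°: sec²(74.3°) = 1/0.2706² = 13.66.
At 24.4°: sec²(24.4°) = 1/0.9107² = 1.206.
Ratio = 13.66/1.206 = cos²(24.4°)/cos²(74.3°) ≈ 11.3.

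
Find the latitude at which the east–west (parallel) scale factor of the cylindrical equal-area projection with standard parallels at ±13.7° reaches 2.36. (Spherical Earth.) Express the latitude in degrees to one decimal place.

65.7°

A cylindrical equal-area projection with standard parallel φ₀ has meridian scale h = cos φ / cos φ₀ and parallel scale k = cos φ₀ / cos φ (so areas are preserved, h·k = 1).
k = cos φ₀ / cos φ = 2.36  ⇒  cos φ = cos 13.7° / 2.36 = 0.4117.
φ = arccos(0.4117) ≈ 65.7°.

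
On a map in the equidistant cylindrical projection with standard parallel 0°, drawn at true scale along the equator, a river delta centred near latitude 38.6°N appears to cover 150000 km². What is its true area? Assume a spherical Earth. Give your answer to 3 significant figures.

In the plate carrée (x = Rλ, y = Rφ), meridians are true-scale (h = 1) and parallels are stretched by k = sec φ.
Areal scale = h·k = 1 × sec φ; at 38.6°, h = 1.000, k = 1.280, so h·k = 1.280.
True area = apparent / (areal scale) = 150000 / 1.280 ≈ 117000 km².

117000 km²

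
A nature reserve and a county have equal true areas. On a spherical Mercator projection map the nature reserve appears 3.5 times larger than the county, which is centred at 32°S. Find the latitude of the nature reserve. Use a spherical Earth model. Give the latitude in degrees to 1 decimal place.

63.0°

Mercator areal scale is sec²φ, so apparent-area ratio = sec²φ₁ / sec²φ₂ = cos²φ₂ / cos²φ₁.
cos²φ₂ / cos²φ₁ = 3.5  ⇒  cos φ₁ = cos 32° / √3.5 = 0.8480/1.871 = 0.4533.
φ₁ = arccos(0.4533) ≈ 63.0°.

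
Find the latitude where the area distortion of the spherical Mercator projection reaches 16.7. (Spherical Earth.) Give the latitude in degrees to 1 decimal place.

75.8°

Mercator areal scale is sec²φ.
sec²φ = 16.7  ⇒  cos²φ = 0.05988  ⇒  cos φ = 0.2447.
φ = arccos(0.2447) ≈ 75.8°.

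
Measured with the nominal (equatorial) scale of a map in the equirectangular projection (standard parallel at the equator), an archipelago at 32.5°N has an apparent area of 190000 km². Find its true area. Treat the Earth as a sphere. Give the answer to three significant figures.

In the plate carrée (x = Rλ, y = Rφ), meridians are true-scale (h = 1) and parallels are stretched by k = sec φ.
Areal scale = h·k = 1 × sec φ; at 32.5°, h = 1.000, k = 1.186, so h·k = 1.186.
True area = apparent / (areal scale) = 190000 / 1.186 ≈ 160000 km².

160000 km²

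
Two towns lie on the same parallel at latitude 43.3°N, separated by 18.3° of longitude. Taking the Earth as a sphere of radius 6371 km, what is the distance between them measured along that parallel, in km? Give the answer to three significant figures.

1480 km

Arc length along a parallel = R cos φ · Δλ (with Δλ in radians).
= 6371 × cos 43.3° × (18.3° × π/180) = 6371 × 0.7278 × 0.3194 ≈ 1480 km.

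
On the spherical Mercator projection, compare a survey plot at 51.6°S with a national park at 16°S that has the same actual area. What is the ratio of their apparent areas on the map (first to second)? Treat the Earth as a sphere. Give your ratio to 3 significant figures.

2.39

Mercator areal scale is sec²φ.
At 51.6°: sec²(51.6°) = 1/0.6211² = 2.592.
At 16°: sec²(16°) = 1/0.9613² = 1.082.
Ratio = 2.592/1.082 = cos²(16°)/cos²(51.6°) ≈ 2.39.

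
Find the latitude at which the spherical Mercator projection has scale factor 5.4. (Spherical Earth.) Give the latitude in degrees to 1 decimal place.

Mercator scale is k = sec φ = 1/cos φ.
1/cos φ = 5.4  ⇒  cos φ = 0.1852  ⇒  φ = arccos(0.1852) ≈ 79.3°.

79.3°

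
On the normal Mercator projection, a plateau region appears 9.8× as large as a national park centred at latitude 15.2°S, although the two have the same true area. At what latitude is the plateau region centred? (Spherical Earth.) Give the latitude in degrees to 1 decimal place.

Mercator areal scale is sec²φ, so apparent-area ratio = sec²φ₁ / sec²φ₂ = cos²φ₂ / cos²φ₁.
cos²φ₂ / cos²φ₁ = 9.8  ⇒  cos φ₁ = cos 15.2° / √9.8 = 0.9650/3.130 = 0.3083.
φ₁ = arccos(0.3083) ≈ 72.0°.

72.0°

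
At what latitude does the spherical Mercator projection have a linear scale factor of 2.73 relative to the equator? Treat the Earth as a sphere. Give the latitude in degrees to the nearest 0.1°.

68.5°

Mercator scale is k = sec φ = 1/cos φ.
1/cos φ = 2.73  ⇒  cos φ = 0.3663  ⇒  φ = arccos(0.3663) ≈ 68.5°.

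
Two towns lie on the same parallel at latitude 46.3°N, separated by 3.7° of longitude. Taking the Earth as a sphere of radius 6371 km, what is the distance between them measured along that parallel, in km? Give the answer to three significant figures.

Arc length along a parallel = R cos φ · Δλ (with Δλ in radians).
= 6371 × cos 46.3° × (3.7° × π/180) = 6371 × 0.6909 × 0.06458 ≈ 284 km.

284 km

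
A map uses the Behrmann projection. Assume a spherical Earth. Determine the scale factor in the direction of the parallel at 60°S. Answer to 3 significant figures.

Behrmann is a cylindrical equal-area projection with standard parallels at ±30°. Cylindrical equal-area (φ₀ = 30°): h = cos φ / cos 30° along meridians, k = cos 30° / cos φ along parallels; h·k = 1.
k = cos 30° / cos 60° = 0.8660/0.5000 = 1.732.

1.73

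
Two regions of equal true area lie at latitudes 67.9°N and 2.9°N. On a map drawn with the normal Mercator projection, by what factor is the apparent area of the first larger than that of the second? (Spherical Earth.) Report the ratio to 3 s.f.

On Mercator, area is exaggerated by sec²φ = 1/cos²φ.
At 67.9°: sec²(67.9°) = 1/0.3762² = 7.065.
At 2.9°: sec²(2.9°) = 1/0.9987² = 1.003.
Ratio = 7.065/1.003 = cos²(2.9°)/cos²(67.9°) ≈ 7.05.

7.05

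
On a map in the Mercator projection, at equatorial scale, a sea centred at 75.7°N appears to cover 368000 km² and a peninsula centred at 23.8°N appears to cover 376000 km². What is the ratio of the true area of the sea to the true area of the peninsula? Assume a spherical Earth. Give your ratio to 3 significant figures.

Since Mercator area scale is 1/cos²φ, the true area equals the apparent area multiplied by cos²φ.
True area of sea: 368000 × cos²(75.7°) = 368000 × 0.06101 = 22450 km².
True area of peninsula: 376000 × cos²(23.8°) = 376000 × 0.8372 = 314800 km².
Ratio = 22450 / 314800 ≈ 0.0713.

0.0713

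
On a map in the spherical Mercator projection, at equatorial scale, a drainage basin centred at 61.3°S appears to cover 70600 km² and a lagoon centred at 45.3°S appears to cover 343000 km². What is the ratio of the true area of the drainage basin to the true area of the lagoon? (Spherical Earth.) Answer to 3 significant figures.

0.0959

Mercator's areal exaggeration is sec²φ; hence true area = (apparent area) · cos²φ.
True area of drainage basin: 70600 × cos²(61.3°) = 70600 × 0.2306 = 16280 km².
True area of lagoon: 343000 × cos²(45.3°) = 343000 × 0.4948 = 169700 km².
Ratio = 16280 / 169700 ≈ 0.0959.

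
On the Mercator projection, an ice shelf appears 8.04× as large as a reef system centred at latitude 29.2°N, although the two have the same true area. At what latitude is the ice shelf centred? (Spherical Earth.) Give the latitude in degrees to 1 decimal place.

Mercator areal scale is sec²φ, so apparent-area ratio = sec²φ₁ / sec²φ₂ = cos²φ₂ / cos²φ₁.
cos²φ₂ / cos²φ₁ = 8.04  ⇒  cos φ₁ = cos 29.2° / √8.04 = 0.8729/2.835 = 0.3079.
φ₁ = arccos(0.3079) ≈ 72.1°.

72.1°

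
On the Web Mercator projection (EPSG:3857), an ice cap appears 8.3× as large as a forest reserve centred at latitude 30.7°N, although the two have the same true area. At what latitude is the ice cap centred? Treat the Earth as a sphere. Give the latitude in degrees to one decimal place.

For equal true areas on Mercator, apparent areas scale as sec²φ, so the ratio is cos²φ₂ / cos²φ₁.
cos²φ₂ / cos²φ₁ = 8.3  ⇒  cos φ₁ = cos 30.7° / √8.3 = 0.8599/2.881 = 0.2985.
φ₁ = arccos(0.2985) ≈ 72.6°.

72.6°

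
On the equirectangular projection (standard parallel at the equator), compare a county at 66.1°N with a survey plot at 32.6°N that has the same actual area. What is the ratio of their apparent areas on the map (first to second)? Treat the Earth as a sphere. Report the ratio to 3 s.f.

2.08

Plate carrée maps x = Rλ, y = Rφ. The meridian scale is h = 1 and the parallel scale is k = 1/cos φ = sec φ.
Areal scale at 66.1°: h·k = 1.000 × 2.468 = 2.468.
Areal scale at 32.6°: h·k = 1.000 × 1.187 = 1.187.
Ratio = 2.468/1.187 ≈ 2.08.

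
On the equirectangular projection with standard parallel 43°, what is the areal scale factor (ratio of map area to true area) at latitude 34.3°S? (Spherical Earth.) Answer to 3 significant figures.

0.885

The equidistant cylindrical projection with φ₀ = 43° has h = 1 (meridians true) and k = cos φ₀ / cos φ along parallels.
Areal scale = h·k = 1 × cos φ₀ / cos φ; at 34.3°, h = 1.000, k = 0.8853, so h·k = 0.8853.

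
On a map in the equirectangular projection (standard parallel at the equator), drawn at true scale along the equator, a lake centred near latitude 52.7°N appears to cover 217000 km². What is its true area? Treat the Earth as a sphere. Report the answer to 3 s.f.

In the plate carrée (x = Rλ, y = Rφ), meridians are true-scale (h = 1) and parallels are stretched by k = sec φ.
Areal scale = h·k = 1 × sec φ; at 52.7°, h = 1.000, k = 1.650, so h·k = 1.650.
True area = apparent / (areal scale) = 217000 / 1.650 ≈ 131000 km².

131000 km²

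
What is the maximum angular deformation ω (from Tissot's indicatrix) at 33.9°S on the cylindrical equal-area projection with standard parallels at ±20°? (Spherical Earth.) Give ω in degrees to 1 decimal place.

14.2°

Cylindrical equal-area (φ₀ = 20°): h = cos φ / cos 20° along meridians, k = cos 20° / cos φ along parallels; h·k = 1.
At 33.9°: h = 0.8833, k = 1.132; principal scales a = 1.132, b = 0.8833.
sin(ω/2) = (a − b)/(a + b) = 0.2489/2.015 = 0.1235, so ω = 2 arcsin(0.1235) ≈ 14.2°.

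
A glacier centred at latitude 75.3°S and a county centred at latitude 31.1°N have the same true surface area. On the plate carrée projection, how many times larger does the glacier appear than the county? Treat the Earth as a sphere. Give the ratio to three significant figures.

3.37

In the plate carrée (x = Rλ, y = Rφ), meridians are true-scale (h = 1) and parallels are stretched by k = sec φ.
Areal scale at 75.3°: h·k = 1.000 × 3.941 = 3.941.
Areal scale at 31.1°: h·k = 1.000 × 1.168 = 1.168.
Ratio = 3.941/1.168 ≈ 3.37.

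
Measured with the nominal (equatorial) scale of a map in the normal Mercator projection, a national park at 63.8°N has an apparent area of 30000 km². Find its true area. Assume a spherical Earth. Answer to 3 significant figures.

5850 km²

Mercator is conformal, so the point scale is isotropic: h = k = sec φ = 1/cos φ.
Areal scale = k² = sec²φ = 1/cos²(63.8°) = 1/0.4415² = 5.130.
True area = apparent / (areal scale) = 30000 / 5.130 ≈ 5850 km².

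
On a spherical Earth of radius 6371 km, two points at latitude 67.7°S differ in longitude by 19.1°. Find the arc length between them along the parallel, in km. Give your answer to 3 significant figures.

Arc length along a parallel = R cos φ · Δλ (with Δλ in radians).
= 6371 × cos 67.7° × (19.1° × π/180) = 6371 × 0.3795 × 0.3334 ≈ 806 km.

806 km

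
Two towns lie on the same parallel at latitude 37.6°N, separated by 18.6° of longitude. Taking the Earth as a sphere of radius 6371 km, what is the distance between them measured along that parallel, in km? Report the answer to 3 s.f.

1640 km

Arc length along a parallel = R cos φ · Δλ (with Δλ in radians).
= 6371 × cos 37.6° × (18.6° × π/180) = 6371 × 0.7923 × 0.3246 ≈ 1640 km.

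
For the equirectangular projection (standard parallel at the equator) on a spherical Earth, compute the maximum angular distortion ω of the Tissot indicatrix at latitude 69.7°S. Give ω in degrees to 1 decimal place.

Plate carrée maps x = Rλ, y = Rφ. The meridian scale is h = 1 and the parallel scale is k = 1/cos φ = sec φ.
At 69.7°: h = 1.000, k = 2.882; principal scales a = 2.882, b = 1.000.
sin(ω/2) = (a − b)/(a + b) = 1.882/3.882 = 0.4849, so ω = 2 arcsin(0.4849) ≈ 58.0°.

58.0°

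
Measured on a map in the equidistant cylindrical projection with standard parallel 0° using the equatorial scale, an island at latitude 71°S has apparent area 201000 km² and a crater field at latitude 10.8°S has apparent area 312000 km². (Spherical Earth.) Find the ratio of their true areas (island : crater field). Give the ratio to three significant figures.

Plate carrée has h = 1 and k = sec φ, giving areal scale sec φ; true area = (apparent area) · cos φ.
True area of island: 201000 × cos(71°) = 201000 × 0.3256 = 65440 km².
True area of crater field: 312000 × cos(10.8°) = 312000 × 0.9823 = 306500 km².
Ratio = 65440 / 306500 ≈ 0.214.

0.214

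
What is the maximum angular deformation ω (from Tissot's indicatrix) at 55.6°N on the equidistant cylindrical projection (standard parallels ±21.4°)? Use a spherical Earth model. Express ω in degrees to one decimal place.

28.3°

With standard parallel φ₀ = 21.4°, the equirectangular projection gives x = Rλ cos φ₀, y = Rφ, so h = 1 and k = cos 21.4° / cos φ.
At 55.6°: h = 1.000, k = 1.648; principal scales a = 1.648, b = 1.000.
sin(ω/2) = (a − b)/(a + b) = 0.6480/2.648 = 0.2447, so ω = 2 arcsin(0.2447) ≈ 28.3°.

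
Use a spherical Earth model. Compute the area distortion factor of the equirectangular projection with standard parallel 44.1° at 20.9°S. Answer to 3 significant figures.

0.769

With standard parallel φ₀ = 44.1°, the equirectangular projection gives x = Rλ cos φ₀, y = Rφ, so h = 1 and k = cos 44.1° / cos φ.
Areal scale = h·k = 1 × cos φ₀ / cos φ; at 20.9°, h = 1.000, k = 0.7687, so h·k = 0.7687.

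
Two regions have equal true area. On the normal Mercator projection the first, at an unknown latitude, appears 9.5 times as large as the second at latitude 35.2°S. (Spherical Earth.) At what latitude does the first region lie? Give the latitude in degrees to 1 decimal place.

For equal true areas on Mercator, apparent areas scale as sec²φ, so the ratio is cos²φ₂ / cos²φ₁.
cos²φ₂ / cos²φ₁ = 9.5  ⇒  cos φ₁ = cos 35.2° / √9.5 = 0.8171/3.082 = 0.2651.
φ₁ = arccos(0.2651) ≈ 74.6°.

74.6°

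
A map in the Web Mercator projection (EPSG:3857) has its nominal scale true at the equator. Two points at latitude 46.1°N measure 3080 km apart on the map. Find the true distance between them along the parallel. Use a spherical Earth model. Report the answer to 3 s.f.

For Mercator, h = k = sec φ (a conformal cylindrical projection has a single point scale, 1/cos φ).
Along the parallel at 46.1°, map distances are exaggerated by k = sec 46.1° = 1.442.
True distance = 3080 / 1.442 = 3080 × cos 46.1° ≈ 2140 km.

2140 km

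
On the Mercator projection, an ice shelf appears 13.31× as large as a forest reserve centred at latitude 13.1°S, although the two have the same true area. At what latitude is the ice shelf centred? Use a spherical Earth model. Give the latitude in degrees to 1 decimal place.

74.5°

Mercator areal scale is sec²φ, so apparent-area ratio = sec²φ₁ / sec²φ₂ = cos²φ₂ / cos²φ₁.
cos²φ₂ / cos²φ₁ = 13.31  ⇒  cos φ₁ = cos 13.1° / √13.31 = 0.9740/3.648 = 0.2670.
φ₁ = arccos(0.2670) ≈ 74.5°.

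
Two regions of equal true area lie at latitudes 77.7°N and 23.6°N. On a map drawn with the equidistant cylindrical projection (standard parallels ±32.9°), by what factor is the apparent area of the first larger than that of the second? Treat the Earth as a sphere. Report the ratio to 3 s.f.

With standard parallel φ₀ = 32.9°, the equirectangular projection gives x = Rλ cos φ₀, y = Rφ, so h = 1 and k = cos 32.9° / cos φ.
Areal scale at 77.7°: h·k = 1.000 × 3.941 = 3.941.
Areal scale at 23.6°: h·k = 1.000 × 0.9163 = 0.9163.
Ratio = 3.941/0.9163 ≈ 4.30.

4.30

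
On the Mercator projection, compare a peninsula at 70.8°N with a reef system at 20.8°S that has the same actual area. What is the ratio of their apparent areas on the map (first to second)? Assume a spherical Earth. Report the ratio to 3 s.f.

Mercator is conformal with k = sec φ, so areal scale = k² = sec²φ.
At 70.8°: sec²(70.8°) = 1/0.3289² = 9.246.
At 20.8°: sec²(20.8°) = 1/0.9348² = 1.144.
Ratio = 9.246/1.144 = cos²(20.8°)/cos²(70.8°) ≈ 8.08.

8.08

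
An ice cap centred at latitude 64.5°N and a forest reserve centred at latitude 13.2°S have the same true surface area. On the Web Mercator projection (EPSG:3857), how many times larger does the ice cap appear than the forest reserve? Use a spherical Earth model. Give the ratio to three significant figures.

5.11

Mercator is conformal with k = sec φ, so areal scale = k² = sec²φ.
At 64.5°: sec²(64.5°) = 1/0.4305² = 5.395.
At 13.2°: sec²(13.2°) = 1/0.9736² = 1.055.
Ratio = 5.395/1.055 = cos²(13.2°)/cos²(64.5°) ≈ 5.11.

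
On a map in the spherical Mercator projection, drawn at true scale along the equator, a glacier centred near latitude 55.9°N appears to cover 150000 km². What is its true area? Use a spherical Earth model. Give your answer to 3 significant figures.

47100 km²

Mercator is conformal, so the point scale is isotropic: h = k = sec φ = 1/cos φ.
Areal scale = k² = sec²φ = 1/cos²(55.9°) = 1/0.5606² = 3.182.
True area = apparent / (areal scale) = 150000 / 3.182 ≈ 47100 km².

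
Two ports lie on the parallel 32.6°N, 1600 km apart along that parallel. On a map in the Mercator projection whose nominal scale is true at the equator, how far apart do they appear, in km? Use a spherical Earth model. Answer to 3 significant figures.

The Mercator projection is conformal; its linear scale factor is the same in every direction and equals sec φ = 1/cos φ.
Along the parallel, k = sec 32.6° = 1/0.8425 = 1.187.
Map distance = 1600 × 1.187 ≈ 1900 km.

1900 km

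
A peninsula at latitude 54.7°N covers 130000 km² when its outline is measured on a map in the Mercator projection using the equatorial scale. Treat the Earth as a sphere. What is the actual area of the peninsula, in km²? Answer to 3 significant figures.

43400 km²

Mercator is conformal, so the point scale is isotropic: h = k = sec φ = 1/cos φ.
Areal scale = k² = sec²φ = 1/cos²(54.7°) = 1/0.5779² = 2.995.
True area = apparent / (areal scale) = 130000 / 2.995 ≈ 43400 km².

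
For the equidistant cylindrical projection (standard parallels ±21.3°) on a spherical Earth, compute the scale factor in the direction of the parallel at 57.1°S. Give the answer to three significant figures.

1.72

In the equirectangular projection with standard parallel φ₀ = 21.3° (x = Rλ cos φ₀, y = Rφ), meridians are true-scale (h = 1) and the parallel scale is k = cos φ₀ / cos φ.
k = cos 21.3° / cos 57.1° = 0.9317/0.5432 = 1.715.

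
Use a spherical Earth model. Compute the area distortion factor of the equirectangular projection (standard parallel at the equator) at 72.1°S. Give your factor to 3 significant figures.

In the plate carrée (x = Rλ, y = Rφ), meridians are true-scale (h = 1) and parallels are stretched by k = sec φ.
Areal scale = h·k = 1 × sec φ; at 72.1°, h = 1.000, k = 3.254, so h·k = 3.254.

3.25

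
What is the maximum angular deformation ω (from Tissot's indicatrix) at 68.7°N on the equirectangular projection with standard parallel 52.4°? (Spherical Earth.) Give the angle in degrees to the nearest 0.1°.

29.4°

In the equirectangular projection with standard parallel φ₀ = 52.4° (x = Rλ cos φ₀, y = Rφ), meridians are true-scale (h = 1) and the parallel scale is k = cos φ₀ / cos φ.
At 68.7°: h = 1.000, k = 1.680; principal scales a = 1.680, b = 1.000.
sin(ω/2) = (a − b)/(a + b) = 0.6797/2.680 = 0.2536, so ω = 2 arcsin(0.2536) ≈ 29.4°.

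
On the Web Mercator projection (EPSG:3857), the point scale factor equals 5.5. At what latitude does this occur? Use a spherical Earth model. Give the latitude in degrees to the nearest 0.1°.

79.5°

Mercator scale is k = sec φ = 1/cos φ.
1/cos φ = 5.5  ⇒  cos φ = 0.1818  ⇒  φ = arccos(0.1818) ≈ 79.5°.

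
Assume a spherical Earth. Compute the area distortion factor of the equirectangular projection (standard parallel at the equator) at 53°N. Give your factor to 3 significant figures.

1.66

In the plate carrée (x = Rλ, y = Rφ), meridians are true-scale (h = 1) and parallels are stretched by k = sec φ.
Areal scale = h·k = 1 × sec φ; at 53°, h = 1.000, k = 1.662, so h·k = 1.662.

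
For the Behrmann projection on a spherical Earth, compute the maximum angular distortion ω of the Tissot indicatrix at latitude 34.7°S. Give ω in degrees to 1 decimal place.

Behrmann is a cylindrical equal-area projection with standard parallels at ±30°. A cylindrical equal-area projection with standard parallel φ₀ has meridian scale h = cos φ / cos φ₀ and parallel scale k = cos φ₀ / cos φ (so areas are preserved, h·k = 1).
At 34.7°: h = 0.9493, k = 1.053; principal scales a = 1.053, b = 0.9493.
sin(ω/2) = (a − b)/(a + b) = 0.1040/2.003 = 0.05195, so ω = 2 arcsin(0.05195) ≈ 6.0°.

6.0°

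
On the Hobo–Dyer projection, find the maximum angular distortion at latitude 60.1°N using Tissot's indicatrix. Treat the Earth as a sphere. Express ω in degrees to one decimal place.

51.4°

The Hobo–Dyer projection is cylindrical equal-area with φ₀ = 37.5°. A cylindrical equal-area projection with standard parallel φ₀ has meridian scale h = cos φ / cos φ₀ and parallel scale k = cos φ₀ / cos φ (so areas are preserved, h·k = 1).
At 60.1°: h = 0.6283, k = 1.592; principal scales a = 1.592, b = 0.6283.
sin(ω/2) = (a − b)/(a + b) = 0.9632/2.220 = 0.4339, so ω = 2 arcsin(0.4339) ≈ 51.4°.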